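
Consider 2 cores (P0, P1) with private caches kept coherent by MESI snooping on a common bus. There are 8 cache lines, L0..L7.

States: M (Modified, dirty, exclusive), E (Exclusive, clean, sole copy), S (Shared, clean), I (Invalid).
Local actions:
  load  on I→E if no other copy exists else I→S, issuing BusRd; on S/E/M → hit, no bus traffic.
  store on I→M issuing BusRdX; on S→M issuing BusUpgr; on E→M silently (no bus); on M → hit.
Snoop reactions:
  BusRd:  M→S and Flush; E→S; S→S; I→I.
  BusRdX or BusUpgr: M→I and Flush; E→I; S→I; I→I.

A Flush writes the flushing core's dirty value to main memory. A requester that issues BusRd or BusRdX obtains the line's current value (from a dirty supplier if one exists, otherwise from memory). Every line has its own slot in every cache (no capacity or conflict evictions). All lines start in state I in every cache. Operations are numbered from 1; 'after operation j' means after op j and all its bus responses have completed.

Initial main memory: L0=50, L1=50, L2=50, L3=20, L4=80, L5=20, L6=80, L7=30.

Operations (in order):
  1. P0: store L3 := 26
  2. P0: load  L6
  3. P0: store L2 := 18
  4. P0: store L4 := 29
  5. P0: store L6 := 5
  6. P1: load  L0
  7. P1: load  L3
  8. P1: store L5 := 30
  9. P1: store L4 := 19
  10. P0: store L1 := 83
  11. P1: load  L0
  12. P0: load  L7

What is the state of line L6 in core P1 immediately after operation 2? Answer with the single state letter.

1. P0: store L3 := 26  bus=[BusRdX]  L3: P0=M P1=I  mem[L3]=20
2. P0: load  L6  bus=[BusRd]  L6: P0=E P1=I  mem[L6]=80
3. P0: store L2 := 18  bus=[BusRdX]  L2: P0=M P1=I  mem[L2]=50
4. P0: store L4 := 29  bus=[BusRdX]  L4: P0=M P1=I  mem[L4]=80
5. P0: store L6 := 5  bus=[-]  L6: P0=M P1=I  mem[L6]=80
6. P1: load  L0  bus=[BusRd]  L0: P0=I P1=E  mem[L0]=50
7. P1: load  L3  bus=[BusRd,Flush]  L3: P0=S P1=S  mem[L3]=26
8. P1: store L5 := 30  bus=[BusRdX]  L5: P0=I P1=M  mem[L5]=20
9. P1: store L4 := 19  bus=[BusRdX,Flush]  L4: P0=I P1=M  mem[L4]=29
10. P0: store L1 := 83  bus=[BusRdX]  L1: P0=M P1=I  mem[L1]=50
11. P1: load  L0  bus=[-]  L0: P0=I P1=E  mem[L0]=50
12. P0: load  L7  bus=[BusRd]  L7: P0=E P1=I  mem[L7]=30

state = I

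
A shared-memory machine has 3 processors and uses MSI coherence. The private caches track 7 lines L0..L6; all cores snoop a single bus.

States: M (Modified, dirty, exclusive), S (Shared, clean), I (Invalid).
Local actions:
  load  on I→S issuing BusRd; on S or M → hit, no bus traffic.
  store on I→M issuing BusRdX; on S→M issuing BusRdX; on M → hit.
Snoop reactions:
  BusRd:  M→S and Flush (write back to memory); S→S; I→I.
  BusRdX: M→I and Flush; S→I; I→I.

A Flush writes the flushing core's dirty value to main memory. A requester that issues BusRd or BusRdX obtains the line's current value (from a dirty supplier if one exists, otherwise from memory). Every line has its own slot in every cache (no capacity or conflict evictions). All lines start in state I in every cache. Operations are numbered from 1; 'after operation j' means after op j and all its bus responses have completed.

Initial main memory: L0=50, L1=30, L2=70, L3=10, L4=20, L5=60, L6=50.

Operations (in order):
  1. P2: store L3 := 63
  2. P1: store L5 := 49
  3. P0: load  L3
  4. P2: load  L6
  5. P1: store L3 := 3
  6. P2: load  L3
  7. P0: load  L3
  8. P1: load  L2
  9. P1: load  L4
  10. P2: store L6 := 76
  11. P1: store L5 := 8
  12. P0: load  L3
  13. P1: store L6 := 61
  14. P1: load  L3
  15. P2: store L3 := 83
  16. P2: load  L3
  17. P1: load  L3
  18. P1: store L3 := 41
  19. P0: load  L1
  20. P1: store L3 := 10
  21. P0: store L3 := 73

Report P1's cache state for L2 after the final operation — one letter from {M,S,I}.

1. P2: store L3 := 63  bus=[BusRdX]  L3: P0=I P1=I P2=M  mem[L3]=10
2. P1: store L5 := 49  bus=[BusRdX]  L5: P0=I P1=M P2=I  mem[L5]=60
3. P0: load  L3  bus=[BusRd,Flush]  L3: P0=S P1=I P2=S  mem[L3]=63
4. P2: load  L6  bus=[BusRd]  L6: P0=I P1=I P2=S  mem[L6]=50
5. P1: store L3 := 3  bus=[BusRdX]  L3: P0=I P1=M P2=I  mem[L3]=63
6. P2: load  L3  bus=[BusRd,Flush]  L3: P0=I P1=S P2=S  mem[L3]=3
7. P0: load  L3  bus=[BusRd]  L3: P0=S P1=S P2=S  mem[L3]=3
8. P1: load  L2  bus=[BusRd]  L2: P0=I P1=S P2=I  mem[L2]=70
9. P1: load  L4  bus=[BusRd]  L4: P0=I P1=S P2=I  mem[L4]=20
10. P2: store L6 := 76  bus=[BusRdX]  L6: P0=I P1=I P2=M  mem[L6]=50
11. P1: store L5 := 8  bus=[-]  L5: P0=I P1=M P2=I  mem[L5]=60
12. P0: load  L3  bus=[-]  L3: P0=S P1=S P2=S  mem[L3]=3
13. P1: store L6 := 61  bus=[BusRdX,Flush]  L6: P0=I P1=M P2=I  mem[L6]=76
14. P1: load  L3  bus=[-]  L3: P0=S P1=S P2=S  mem[L3]=3
15. P2: store L3 := 83  bus=[BusRdX]  L3: P0=I P1=I P2=M  mem[L3]=3
16. P2: load  L3  bus=[-]  L3: P0=I P1=I P2=M  mem[L3]=3
17. P1: load  L3  bus=[BusRd,Flush]  L3: P0=I P1=S P2=S  mem[L3]=83
18. P1: store L3 := 41  bus=[BusRdX]  L3: P0=I P1=M P2=I  mem[L3]=83
19. P0: load  L1  bus=[BusRd]  L1: P0=S P1=I P2=I  mem[L1]=30
20. P1: store L3 := 10  bus=[-]  L3: P0=I P1=M P2=I  mem[L3]=83
21. P0: store L3 := 73  bus=[BusRdX,Flush]  L3: P0=M P1=I P2=I  mem[L3]=10

state = S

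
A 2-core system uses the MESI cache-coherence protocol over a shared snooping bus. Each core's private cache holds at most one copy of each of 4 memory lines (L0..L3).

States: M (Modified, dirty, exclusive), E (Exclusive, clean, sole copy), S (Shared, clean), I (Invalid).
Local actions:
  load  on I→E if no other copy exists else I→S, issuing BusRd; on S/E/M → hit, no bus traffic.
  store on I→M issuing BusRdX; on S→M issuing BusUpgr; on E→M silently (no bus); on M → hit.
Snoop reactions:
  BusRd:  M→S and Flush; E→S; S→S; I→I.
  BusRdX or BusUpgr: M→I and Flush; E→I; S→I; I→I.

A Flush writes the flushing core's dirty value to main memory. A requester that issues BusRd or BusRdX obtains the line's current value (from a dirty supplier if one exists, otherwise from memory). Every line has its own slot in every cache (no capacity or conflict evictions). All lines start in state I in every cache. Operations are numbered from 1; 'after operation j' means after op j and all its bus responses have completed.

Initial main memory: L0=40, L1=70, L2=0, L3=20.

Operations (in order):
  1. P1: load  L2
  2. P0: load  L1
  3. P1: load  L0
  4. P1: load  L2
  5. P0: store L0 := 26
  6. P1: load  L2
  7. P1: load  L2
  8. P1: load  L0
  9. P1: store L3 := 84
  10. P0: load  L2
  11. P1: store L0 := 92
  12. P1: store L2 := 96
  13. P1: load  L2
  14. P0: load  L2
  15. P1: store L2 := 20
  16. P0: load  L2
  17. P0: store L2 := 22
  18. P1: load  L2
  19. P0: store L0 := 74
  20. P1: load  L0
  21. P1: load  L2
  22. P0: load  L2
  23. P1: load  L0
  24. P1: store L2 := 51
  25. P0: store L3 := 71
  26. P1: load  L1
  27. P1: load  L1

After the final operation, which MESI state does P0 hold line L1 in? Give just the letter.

state = S

[1] P1: load  L2 | P0:I, P1:E(0) | bus: BusRd
[2] P0: load  L1 | P0:E(70), P1:I | bus: BusRd
[3] P1: load  L0 | P0:I, P1:E(40) | bus: BusRd
[4] P1: load  L2 | P0:I, P1:E(0) | bus: none
[5] P0: store L0 := 26 | P0:M(26), P1:I | bus: BusRdX
[6] P1: load  L2 | P0:I, P1:E(0) | bus: none
[7] P1: load  L2 | P0:I, P1:E(0) | bus: none
[8] P1: load  L0 | P0:S(26), P1:S(26) | bus: BusRd,Flush
[9] P1: store L3 := 84 | P0:I, P1:M(84) | bus: BusRdX
[10] P0: load  L2 | P0:S(0), P1:S(0) | bus: BusRd
[11] P1: store L0 := 92 | P0:I, P1:M(92) | bus: BusUpgr
[12] P1: store L2 := 96 | P0:I, P1:M(96) | bus: BusUpgr
[13] P1: load  L2 | P0:I, P1:M(96) | bus: none
[14] P0: load  L2 | P0:S(96), P1:S(96) | bus: BusRd,Flush
[15] P1: store L2 := 20 | P0:I, P1:M(20) | bus: BusUpgr
[16] P0: load  L2 | P0:S(20), P1:S(20) | bus: BusRd,Flush
[17] P0: store L2 := 22 | P0:M(22), P1:I | bus: BusUpgr
[18] P1: load  L2 | P0:S(22), P1:S(22) | bus: BusRd,Flush
[19] P0: store L0 := 74 | P0:M(74), P1:I | bus: BusRdX,Flush
[20] P1: load  L0 | P0:S(74), P1:S(74) | bus: BusRd,Flush
[21] P1: load  L2 | P0:S(22), P1:S(22) | bus: none
[22] P0: load  L2 | P0:S(22), P1:S(22) | bus: none
[23] P1: load  L0 | P0:S(74), P1:S(74) | bus: none
[24] P1: store L2 := 51 | P0:I, P1:M(51) | bus: BusUpgr
[25] P0: store L3 := 71 | P0:M(71), P1:I | bus: BusRdX,Flush
[26] P1: load  L1 | P0:S(70), P1:S(70) | bus: BusRd
[27] P1: load  L1 | P0:S(70), P1:S(70) | bus: none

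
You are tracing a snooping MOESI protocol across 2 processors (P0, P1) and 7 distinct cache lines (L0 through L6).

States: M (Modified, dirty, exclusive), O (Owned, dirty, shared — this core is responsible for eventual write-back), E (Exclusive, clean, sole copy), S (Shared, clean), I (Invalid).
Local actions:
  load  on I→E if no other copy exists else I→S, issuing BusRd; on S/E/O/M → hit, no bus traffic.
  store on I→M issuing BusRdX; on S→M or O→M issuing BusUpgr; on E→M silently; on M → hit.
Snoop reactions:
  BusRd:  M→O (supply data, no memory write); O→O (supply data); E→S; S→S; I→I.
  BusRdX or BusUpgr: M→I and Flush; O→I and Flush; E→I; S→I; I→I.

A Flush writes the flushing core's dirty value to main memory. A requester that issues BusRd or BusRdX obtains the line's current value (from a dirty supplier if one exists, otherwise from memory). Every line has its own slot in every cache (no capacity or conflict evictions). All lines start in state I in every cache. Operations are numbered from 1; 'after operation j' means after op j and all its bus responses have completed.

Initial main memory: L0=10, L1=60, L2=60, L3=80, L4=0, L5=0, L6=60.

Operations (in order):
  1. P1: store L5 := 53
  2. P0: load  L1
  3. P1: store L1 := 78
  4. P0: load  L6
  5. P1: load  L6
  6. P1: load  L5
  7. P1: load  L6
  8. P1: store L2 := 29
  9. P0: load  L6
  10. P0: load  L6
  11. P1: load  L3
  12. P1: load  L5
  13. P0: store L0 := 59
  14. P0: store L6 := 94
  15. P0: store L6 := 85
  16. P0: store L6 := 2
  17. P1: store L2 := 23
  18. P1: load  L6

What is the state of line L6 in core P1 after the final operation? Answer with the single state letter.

1. P1: store L5 := 53  bus=[BusRdX]  L5: P0=I P1=M  mem[L5]=0
2. P0: load  L1  bus=[BusRd]  L1: P0=E P1=I  mem[L1]=60
3. P1: store L1 := 78  bus=[BusRdX]  L1: P0=I P1=M  mem[L1]=60
4. P0: load  L6  bus=[BusRd]  L6: P0=E P1=I  mem[L6]=60
5. P1: load  L6  bus=[BusRd]  L6: P0=S P1=S  mem[L6]=60
6. P1: load  L5  bus=[-]  L5: P0=I P1=M  mem[L5]=0
7. P1: load  L6  bus=[-]  L6: P0=S P1=S  mem[L6]=60
8. P1: store L2 := 29  bus=[BusRdX]  L2: P0=I P1=M  mem[L2]=60
9. P0: load  L6  bus=[-]  L6: P0=S P1=S  mem[L6]=60
10. P0: load  L6  bus=[-]  L6: P0=S P1=S  mem[L6]=60
11. P1: load  L3  bus=[BusRd]  L3: P0=I P1=E  mem[L3]=80
12. P1: load  L5  bus=[-]  L5: P0=I P1=M  mem[L5]=0
13. P0: store L0 := 59  bus=[BusRdX]  L0: P0=M P1=I  mem[L0]=10
14. P0: store L6 := 94  bus=[BusUpgr]  L6: P0=M P1=I  mem[L6]=60
15. P0: store L6 := 85  bus=[-]  L6: P0=M P1=I  mem[L6]=60
16. P0: store L6 := 2  bus=[-]  L6: P0=M P1=I  mem[L6]=60
17. P1: store L2 := 23  bus=[-]  L2: P0=I P1=M  mem[L2]=60
18. P1: load  L6  bus=[BusRd]  L6: P0=O P1=S  mem[L6]=60

state = S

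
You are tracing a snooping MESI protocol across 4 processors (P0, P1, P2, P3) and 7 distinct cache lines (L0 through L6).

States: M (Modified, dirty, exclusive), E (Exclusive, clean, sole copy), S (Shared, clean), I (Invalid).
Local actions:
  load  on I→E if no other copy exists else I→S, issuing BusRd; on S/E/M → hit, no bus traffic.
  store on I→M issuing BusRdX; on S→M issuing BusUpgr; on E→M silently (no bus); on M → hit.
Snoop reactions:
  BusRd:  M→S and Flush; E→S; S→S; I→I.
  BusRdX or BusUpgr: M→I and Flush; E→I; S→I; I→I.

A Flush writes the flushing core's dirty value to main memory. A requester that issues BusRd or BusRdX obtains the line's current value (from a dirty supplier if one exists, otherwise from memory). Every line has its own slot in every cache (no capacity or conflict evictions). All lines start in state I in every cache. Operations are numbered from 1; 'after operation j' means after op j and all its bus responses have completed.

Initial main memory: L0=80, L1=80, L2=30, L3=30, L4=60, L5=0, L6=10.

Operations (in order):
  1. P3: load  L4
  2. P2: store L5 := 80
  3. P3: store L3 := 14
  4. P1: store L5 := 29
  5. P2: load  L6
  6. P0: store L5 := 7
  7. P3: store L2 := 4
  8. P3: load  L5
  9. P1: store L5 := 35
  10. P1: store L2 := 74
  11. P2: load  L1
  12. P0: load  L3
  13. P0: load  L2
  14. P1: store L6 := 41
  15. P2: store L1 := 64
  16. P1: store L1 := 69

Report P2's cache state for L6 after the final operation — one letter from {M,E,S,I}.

  op1 P3: load  L4 → I/I/I/E on L4; bus BusRd; mem=60
  op2 P2: store L5 := 80 → I/I/M/I on L5; bus BusRdX; mem=0
  op3 P3: store L3 := 14 → I/I/I/M on L3; bus BusRdX; mem=30
  op4 P1: store L5 := 29 → I/M/I/I on L5; bus BusRdX Flush; mem=80
  op5 P2: load  L6 → I/I/E/I on L6; bus BusRd; mem=10
  op6 P0: store L5 := 7 → M/I/I/I on L5; bus BusRdX Flush; mem=29
  op7 P3: store L2 := 4 → I/I/I/M on L2; bus BusRdX; mem=30
  op8 P3: load  L5 → S/I/I/S on L5; bus BusRd Flush; mem=7
  op9 P1: store L5 := 35 → I/M/I/I on L5; bus BusRdX; mem=7
  op10 P1: store L2 := 74 → I/M/I/I on L2; bus BusRdX Flush; mem=4
  op11 P2: load  L1 → I/I/E/I on L1; bus BusRd; mem=80
  op12 P0: load  L3 → S/I/I/S on L3; bus BusRd Flush; mem=14
  op13 P0: load  L2 → S/S/I/I on L2; bus BusRd Flush; mem=74
  op14 P1: store L6 := 41 → I/M/I/I on L6; bus BusRdX; mem=10
  op15 P2: store L1 := 64 → I/I/M/I on L1; bus (none); mem=80
  op16 P1: store L1 := 69 → I/M/I/I on L1; bus BusRdX Flush; mem=64

state = I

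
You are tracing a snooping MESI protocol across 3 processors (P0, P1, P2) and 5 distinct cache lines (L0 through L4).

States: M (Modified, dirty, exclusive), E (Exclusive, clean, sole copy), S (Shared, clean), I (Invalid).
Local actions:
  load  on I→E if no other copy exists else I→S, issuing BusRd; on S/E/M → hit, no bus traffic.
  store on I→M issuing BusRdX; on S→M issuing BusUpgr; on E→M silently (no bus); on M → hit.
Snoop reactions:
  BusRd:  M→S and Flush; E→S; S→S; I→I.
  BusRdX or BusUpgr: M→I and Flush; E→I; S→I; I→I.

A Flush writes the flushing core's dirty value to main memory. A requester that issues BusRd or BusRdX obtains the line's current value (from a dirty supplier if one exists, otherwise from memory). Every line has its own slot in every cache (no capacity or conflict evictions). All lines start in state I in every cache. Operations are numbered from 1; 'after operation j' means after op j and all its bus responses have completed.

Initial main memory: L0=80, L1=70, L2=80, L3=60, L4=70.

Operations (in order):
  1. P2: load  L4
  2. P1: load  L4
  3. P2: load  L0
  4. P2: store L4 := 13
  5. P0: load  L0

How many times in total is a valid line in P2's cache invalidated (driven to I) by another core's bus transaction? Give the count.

invalidations = 0

1. P2: load  L4  bus=[BusRd]  L4: P0=I P1=I P2=E  mem[L4]=70
2. P1: load  L4  bus=[BusRd]  L4: P0=I P1=S P2=S  mem[L4]=70
3. P2: load  L0  bus=[BusRd]  L0: P0=I P1=I P2=E  mem[L0]=80
4. P2: store L4 := 13  bus=[BusUpgr]  L4: P0=I P1=I P2=M  mem[L4]=70
5. P0: load  L0  bus=[BusRd]  L0: P0=S P1=I P2=S  mem[L0]=80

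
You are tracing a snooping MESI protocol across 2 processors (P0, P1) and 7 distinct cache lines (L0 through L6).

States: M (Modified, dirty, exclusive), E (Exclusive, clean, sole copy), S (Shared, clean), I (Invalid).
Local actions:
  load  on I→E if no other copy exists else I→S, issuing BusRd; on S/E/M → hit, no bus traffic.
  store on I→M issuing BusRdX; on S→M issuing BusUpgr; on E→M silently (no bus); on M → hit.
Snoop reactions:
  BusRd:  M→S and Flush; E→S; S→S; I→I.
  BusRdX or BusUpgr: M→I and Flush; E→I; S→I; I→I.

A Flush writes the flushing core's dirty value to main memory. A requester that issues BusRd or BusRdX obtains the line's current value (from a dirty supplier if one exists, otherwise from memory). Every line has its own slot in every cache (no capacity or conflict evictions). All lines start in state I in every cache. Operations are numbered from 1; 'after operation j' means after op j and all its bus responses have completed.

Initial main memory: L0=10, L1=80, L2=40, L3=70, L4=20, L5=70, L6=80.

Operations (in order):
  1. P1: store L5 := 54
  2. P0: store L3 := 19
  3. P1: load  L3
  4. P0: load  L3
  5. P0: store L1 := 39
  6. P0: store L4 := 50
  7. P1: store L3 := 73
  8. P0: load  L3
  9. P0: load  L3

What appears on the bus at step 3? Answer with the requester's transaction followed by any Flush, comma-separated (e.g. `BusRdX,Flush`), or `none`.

  op1 P1: store L5 := 54 → I/M on L5; bus BusRdX; mem=70
  op2 P0: store L3 := 19 → M/I on L3; bus BusRdX; mem=70
  op3 P1: load  L3 → S/S on L3; bus BusRd Flush; mem=19
  op4 P0: load  L3 → S/S on L3; bus (none); mem=19
  op5 P0: store L1 := 39 → M/I on L1; bus BusRdX; mem=80
  op6 P0: store L4 := 50 → M/I on L4; bus BusRdX; mem=20
  op7 P1: store L3 := 73 → I/M on L3; bus BusUpgr; mem=19
  op8 P0: load  L3 → S/S on L3; bus BusRd Flush; mem=73
  op9 P0: load  L3 → S/S on L3; bus (none); mem=73

bus = BusRd,Flush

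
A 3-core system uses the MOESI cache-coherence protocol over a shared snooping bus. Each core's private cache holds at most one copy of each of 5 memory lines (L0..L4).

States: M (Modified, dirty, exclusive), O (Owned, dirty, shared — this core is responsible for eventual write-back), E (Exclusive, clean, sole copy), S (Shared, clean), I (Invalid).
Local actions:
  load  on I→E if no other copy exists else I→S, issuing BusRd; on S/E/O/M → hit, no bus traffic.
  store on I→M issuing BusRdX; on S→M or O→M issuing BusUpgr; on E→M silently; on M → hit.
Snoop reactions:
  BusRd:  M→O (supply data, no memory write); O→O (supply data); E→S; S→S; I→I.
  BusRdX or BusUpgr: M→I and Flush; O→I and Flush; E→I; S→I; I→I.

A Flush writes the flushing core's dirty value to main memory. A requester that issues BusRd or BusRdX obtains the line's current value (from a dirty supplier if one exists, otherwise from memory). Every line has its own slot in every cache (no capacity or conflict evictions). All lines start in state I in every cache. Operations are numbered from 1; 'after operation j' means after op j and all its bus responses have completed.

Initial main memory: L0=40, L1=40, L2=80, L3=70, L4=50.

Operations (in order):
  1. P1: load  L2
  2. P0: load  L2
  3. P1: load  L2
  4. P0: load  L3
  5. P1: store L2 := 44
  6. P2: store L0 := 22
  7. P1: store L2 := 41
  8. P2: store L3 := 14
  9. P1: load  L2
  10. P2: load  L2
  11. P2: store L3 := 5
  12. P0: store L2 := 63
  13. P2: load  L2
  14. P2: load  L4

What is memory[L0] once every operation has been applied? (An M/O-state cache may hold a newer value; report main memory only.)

[1] P1: load  L2 | P0:I, P1:E(80), P2:I | bus: BusRd
[2] P0: load  L2 | P0:S(80), P1:S(80), P2:I | bus: BusRd
[3] P1: load  L2 | P0:S(80), P1:S(80), P2:I | bus: none
[4] P0: load  L3 | P0:E(70), P1:I, P2:I | bus: BusRd
[5] P1: store L2 := 44 | P0:I, P1:M(44), P2:I | bus: BusUpgr
[6] P2: store L0 := 22 | P0:I, P1:I, P2:M(22) | bus: BusRdX
[7] P1: store L2 := 41 | P0:I, P1:M(41), P2:I | bus: none
[8] P2: store L3 := 14 | P0:I, P1:I, P2:M(14) | bus: BusRdX
[9] P1: load  L2 | P0:I, P1:M(41), P2:I | bus: none
[10] P2: load  L2 | P0:I, P1:O(41), P2:S(41) | bus: BusRd
[11] P2: store L3 := 5 | P0:I, P1:I, P2:M(5) | bus: none
[12] P0: store L2 := 63 | P0:M(63), P1:I, P2:I | bus: BusRdX,Flush
[13] P2: load  L2 | P0:O(63), P1:I, P2:S(63) | bus: BusRd
[14] P2: load  L4 | P0:I, P1:I, P2:E(50) | bus: BusRd

memory[L0] = 40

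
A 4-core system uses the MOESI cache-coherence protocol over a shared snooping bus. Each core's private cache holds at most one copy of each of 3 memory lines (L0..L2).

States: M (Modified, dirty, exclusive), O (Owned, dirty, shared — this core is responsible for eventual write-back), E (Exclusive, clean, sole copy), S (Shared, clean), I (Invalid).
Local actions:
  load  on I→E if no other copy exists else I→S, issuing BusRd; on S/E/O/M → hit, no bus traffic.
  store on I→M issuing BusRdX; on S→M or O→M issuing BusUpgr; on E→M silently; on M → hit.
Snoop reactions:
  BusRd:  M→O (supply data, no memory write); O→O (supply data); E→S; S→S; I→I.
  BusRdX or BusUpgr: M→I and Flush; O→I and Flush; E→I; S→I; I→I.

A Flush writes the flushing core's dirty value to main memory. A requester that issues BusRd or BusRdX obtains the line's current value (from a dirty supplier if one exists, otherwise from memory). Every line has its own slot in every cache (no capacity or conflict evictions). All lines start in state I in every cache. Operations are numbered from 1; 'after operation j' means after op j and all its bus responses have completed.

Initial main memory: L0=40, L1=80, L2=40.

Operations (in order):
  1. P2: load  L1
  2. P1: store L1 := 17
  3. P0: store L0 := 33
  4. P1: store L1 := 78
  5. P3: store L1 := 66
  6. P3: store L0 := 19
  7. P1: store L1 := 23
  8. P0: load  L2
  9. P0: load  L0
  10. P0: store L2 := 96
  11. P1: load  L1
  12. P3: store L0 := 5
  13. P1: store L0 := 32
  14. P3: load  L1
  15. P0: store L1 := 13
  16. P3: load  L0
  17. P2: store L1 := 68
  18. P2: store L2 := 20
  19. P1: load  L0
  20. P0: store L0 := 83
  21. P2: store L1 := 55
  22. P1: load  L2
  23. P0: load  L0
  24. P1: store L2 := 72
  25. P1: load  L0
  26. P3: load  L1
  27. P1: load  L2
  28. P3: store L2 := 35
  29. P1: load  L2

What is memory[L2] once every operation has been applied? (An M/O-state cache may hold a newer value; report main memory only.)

[1] P2: load  L1 | P0:I, P1:I, P2:E(80), P3:I | bus: BusRd
[2] P1: store L1 := 17 | P0:I, P1:M(17), P2:I, P3:I | bus: BusRdX
[3] P0: store L0 := 33 | P0:M(33), P1:I, P2:I, P3:I | bus: BusRdX
[4] P1: store L1 := 78 | P0:I, P1:M(78), P2:I, P3:I | bus: none
[5] P3: store L1 := 66 | P0:I, P1:I, P2:I, P3:M(66) | bus: BusRdX,Flush
[6] P3: store L0 := 19 | P0:I, P1:I, P2:I, P3:M(19) | bus: BusRdX,Flush
[7] P1: store L1 := 23 | P0:I, P1:M(23), P2:I, P3:I | bus: BusRdX,Flush
[8] P0: load  L2 | P0:E(40), P1:I, P2:I, P3:I | bus: BusRd
[9] P0: load  L0 | P0:S(19), P1:I, P2:I, P3:O(19) | bus: BusRd
[10] P0: store L2 := 96 | P0:M(96), P1:I, P2:I, P3:I | bus: none
[11] P1: load  L1 | P0:I, P1:M(23), P2:I, P3:I | bus: none
[12] P3: store L0 := 5 | P0:I, P1:I, P2:I, P3:M(5) | bus: BusUpgr
[13] P1: store L0 := 32 | P0:I, P1:M(32), P2:I, P3:I | bus: BusRdX,Flush
[14] P3: load  L1 | P0:I, P1:O(23), P2:I, P3:S(23) | bus: BusRd
[15] P0: store L1 := 13 | P0:M(13), P1:I, P2:I, P3:I | bus: BusRdX,Flush
[16] P3: load  L0 | P0:I, P1:O(32), P2:I, P3:S(32) | bus: BusRd
[17] P2: store L1 := 68 | P0:I, P1:I, P2:M(68), P3:I | bus: BusRdX,Flush
[18] P2: store L2 := 20 | P0:I, P1:I, P2:M(20), P3:I | bus: BusRdX,Flush
[19] P1: load  L0 | P0:I, P1:O(32), P2:I, P3:S(32) | bus: none
[20] P0: store L0 := 83 | P0:M(83), P1:I, P2:I, P3:I | bus: BusRdX,Flush
[21] P2: store L1 := 55 | P0:I, P1:I, P2:M(55), P3:I | bus: none
[22] P1: load  L2 | P0:I, P1:S(20), P2:O(20), P3:I | bus: BusRd
[23] P0: load  L0 | P0:M(83), P1:I, P2:I, P3:I | bus: none
[24] P1: store L2 := 72 | P0:I, P1:M(72), P2:I, P3:I | bus: BusUpgr,Flush
[25] P1: load  L0 | P0:O(83), P1:S(83), P2:I, P3:I | bus: BusRd
[26] P3: load  L1 | P0:I, P1:I, P2:O(55), P3:S(55) | bus: BusRd
[27] P1: load  L2 | P0:I, P1:M(72), P2:I, P3:I | bus: none
[28] P3: store L2 := 35 | P0:I, P1:I, P2:I, P3:M(35) | bus: BusRdX,Flush
[29] P1: load  L2 | P0:I, P1:S(35), P2:I, P3:O(35) | bus: BusRd

memory[L2] = 72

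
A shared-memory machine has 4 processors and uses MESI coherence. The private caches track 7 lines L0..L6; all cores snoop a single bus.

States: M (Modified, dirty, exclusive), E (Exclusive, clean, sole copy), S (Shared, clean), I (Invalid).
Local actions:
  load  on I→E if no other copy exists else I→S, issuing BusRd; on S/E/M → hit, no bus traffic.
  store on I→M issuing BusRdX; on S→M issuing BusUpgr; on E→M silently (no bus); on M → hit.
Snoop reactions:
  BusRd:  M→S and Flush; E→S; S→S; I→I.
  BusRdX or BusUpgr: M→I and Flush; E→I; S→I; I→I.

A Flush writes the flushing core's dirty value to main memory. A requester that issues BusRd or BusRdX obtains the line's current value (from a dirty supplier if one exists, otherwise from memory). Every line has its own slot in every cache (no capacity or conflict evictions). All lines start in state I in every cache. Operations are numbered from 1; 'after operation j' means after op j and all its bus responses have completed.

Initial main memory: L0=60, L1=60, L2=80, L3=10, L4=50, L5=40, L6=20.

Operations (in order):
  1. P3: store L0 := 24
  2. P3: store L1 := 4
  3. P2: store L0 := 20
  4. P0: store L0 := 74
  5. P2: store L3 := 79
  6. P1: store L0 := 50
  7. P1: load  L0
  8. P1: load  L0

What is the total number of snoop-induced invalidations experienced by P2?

step 1: P3: store L0 := 24  ⟶  IIIM  (L0)  txn=BusRdX  M[L0]=60
step 2: P3: store L1 := 4  ⟶  IIIM  (L1)  txn=BusRdX  M[L1]=60
step 3: P2: store L0 := 20  ⟶  IIMI  (L0)  txn=BusRdX+Flush  M[L0]=24
step 4: P0: store L0 := 74  ⟶  MIII  (L0)  txn=BusRdX+Flush  M[L0]=20
step 5: P2: store L3 := 79  ⟶  IIMI  (L3)  txn=BusRdX  M[L3]=10
step 6: P1: store L0 := 50  ⟶  IMII  (L0)  txn=BusRdX+Flush  M[L0]=74
step 7: P1: load  L0  ⟶  IMII  (L0)  txn=∅  M[L0]=74
step 8: P1: load  L0  ⟶  IMII  (L0)  txn=∅  M[L0]=74

invalidations = 1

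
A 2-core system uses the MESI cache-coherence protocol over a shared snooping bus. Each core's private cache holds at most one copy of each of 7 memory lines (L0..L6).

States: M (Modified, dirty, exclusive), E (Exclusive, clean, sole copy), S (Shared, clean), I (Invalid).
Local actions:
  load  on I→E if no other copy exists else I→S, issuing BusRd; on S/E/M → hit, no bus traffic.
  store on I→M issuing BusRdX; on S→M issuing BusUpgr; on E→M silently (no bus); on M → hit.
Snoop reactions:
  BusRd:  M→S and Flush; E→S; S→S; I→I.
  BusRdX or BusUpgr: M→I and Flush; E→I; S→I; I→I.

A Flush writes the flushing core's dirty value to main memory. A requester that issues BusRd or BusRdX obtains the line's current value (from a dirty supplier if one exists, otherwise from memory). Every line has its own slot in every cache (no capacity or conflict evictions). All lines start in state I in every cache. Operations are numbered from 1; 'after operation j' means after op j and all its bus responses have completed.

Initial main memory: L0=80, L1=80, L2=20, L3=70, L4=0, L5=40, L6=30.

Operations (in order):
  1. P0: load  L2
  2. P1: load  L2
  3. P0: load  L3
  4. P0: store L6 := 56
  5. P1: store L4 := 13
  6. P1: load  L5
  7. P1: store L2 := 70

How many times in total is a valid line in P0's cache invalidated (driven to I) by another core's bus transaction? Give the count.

  op1 P0: load  L2 → E/I on L2; bus BusRd; mem=20
  op2 P1: load  L2 → S/S on L2; bus BusRd; mem=20
  op3 P0: load  L3 → E/I on L3; bus BusRd; mem=70
  op4 P0: store L6 := 56 → M/I on L6; bus BusRdX; mem=30
  op5 P1: store L4 := 13 → I/M on L4; bus BusRdX; mem=0
  op6 P1: load  L5 → I/E on L5; bus BusRd; mem=40
  op7 P1: store L2 := 70 → I/M on L2; bus BusUpgr; mem=20

invalidations = 1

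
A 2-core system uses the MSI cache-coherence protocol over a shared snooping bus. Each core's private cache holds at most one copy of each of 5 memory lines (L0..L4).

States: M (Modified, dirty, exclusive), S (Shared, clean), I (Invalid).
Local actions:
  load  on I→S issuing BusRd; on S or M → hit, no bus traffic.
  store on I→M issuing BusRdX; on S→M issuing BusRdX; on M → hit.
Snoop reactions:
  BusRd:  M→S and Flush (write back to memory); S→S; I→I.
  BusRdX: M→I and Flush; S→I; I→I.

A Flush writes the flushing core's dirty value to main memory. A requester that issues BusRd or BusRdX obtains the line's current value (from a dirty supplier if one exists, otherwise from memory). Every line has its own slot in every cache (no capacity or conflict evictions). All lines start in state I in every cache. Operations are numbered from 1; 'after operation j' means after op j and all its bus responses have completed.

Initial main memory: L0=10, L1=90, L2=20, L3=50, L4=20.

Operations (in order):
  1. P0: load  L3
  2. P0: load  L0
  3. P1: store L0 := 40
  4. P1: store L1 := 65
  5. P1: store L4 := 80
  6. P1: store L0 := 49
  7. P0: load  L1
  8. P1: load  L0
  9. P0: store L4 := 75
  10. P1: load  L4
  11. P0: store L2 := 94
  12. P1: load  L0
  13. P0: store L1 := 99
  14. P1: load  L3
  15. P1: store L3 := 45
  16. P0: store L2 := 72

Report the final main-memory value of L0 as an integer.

memory[L0] = 10

1. P0: load  L3  bus=[BusRd]  L3: P0=S P1=I  mem[L3]=50
2. P0: load  L0  bus=[BusRd]  L0: P0=S P1=I  mem[L0]=10
3. P1: store L0 := 40  bus=[BusRdX]  L0: P0=I P1=M  mem[L0]=10
4. P1: store L1 := 65  bus=[BusRdX]  L1: P0=I P1=M  mem[L1]=90
5. P1: store L4 := 80  bus=[BusRdX]  L4: P0=I P1=M  mem[L4]=20
6. P1: store L0 := 49  bus=[-]  L0: P0=I P1=M  mem[L0]=10
7. P0: load  L1  bus=[BusRd,Flush]  L1: P0=S P1=S  mem[L1]=65
8. P1: load  L0  bus=[-]  L0: P0=I P1=M  mem[L0]=10
9. P0: store L4 := 75  bus=[BusRdX,Flush]  L4: P0=M P1=I  mem[L4]=80
10. P1: load  L4  bus=[BusRd,Flush]  L4: P0=S P1=S  mem[L4]=75
11. P0: store L2 := 94  bus=[BusRdX]  L2: P0=M P1=I  mem[L2]=20
12. P1: load  L0  bus=[-]  L0: P0=I P1=M  mem[L0]=10
13. P0: store L1 := 99  bus=[BusRdX]  L1: P0=M P1=I  mem[L1]=65
14. P1: load  L3  bus=[BusRd]  L3: P0=S P1=S  mem[L3]=50
15. P1: store L3 := 45  bus=[BusRdX]  L3: P0=I P1=M  mem[L3]=50
16. P0: store L2 := 72  bus=[-]  L2: P0=M P1=I  mem[L2]=20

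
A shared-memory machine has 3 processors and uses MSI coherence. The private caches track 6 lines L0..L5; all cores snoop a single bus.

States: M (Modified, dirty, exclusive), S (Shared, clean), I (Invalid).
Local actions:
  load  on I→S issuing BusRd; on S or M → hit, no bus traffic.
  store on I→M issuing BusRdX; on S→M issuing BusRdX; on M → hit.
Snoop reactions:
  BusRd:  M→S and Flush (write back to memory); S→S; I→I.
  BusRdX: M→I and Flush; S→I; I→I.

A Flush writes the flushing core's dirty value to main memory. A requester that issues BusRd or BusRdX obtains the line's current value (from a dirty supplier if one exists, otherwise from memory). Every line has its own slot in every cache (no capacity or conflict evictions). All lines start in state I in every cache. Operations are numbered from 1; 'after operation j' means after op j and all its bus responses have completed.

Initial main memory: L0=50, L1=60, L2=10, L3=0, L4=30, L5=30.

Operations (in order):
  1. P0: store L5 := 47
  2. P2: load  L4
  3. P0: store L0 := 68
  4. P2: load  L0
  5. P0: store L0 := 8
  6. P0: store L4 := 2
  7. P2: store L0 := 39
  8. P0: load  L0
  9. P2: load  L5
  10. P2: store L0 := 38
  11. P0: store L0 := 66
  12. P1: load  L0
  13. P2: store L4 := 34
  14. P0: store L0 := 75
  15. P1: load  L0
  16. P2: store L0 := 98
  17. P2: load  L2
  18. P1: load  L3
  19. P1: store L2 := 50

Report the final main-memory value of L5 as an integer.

memory[L5] = 47

[1] P0: store L5 := 47 | P0:M(47), P1:I, P2:I | bus: BusRdX
[2] P2: load  L4 | P0:I, P1:I, P2:S(30) | bus: BusRd
[3] P0: store L0 := 68 | P0:M(68), P1:I, P2:I | bus: BusRdX
[4] P2: load  L0 | P0:S(68), P1:I, P2:S(68) | bus: BusRd,Flush
[5] P0: store L0 := 8 | P0:M(8), P1:I, P2:I | bus: BusRdX
[6] P0: store L4 := 2 | P0:M(2), P1:I, P2:I | bus: BusRdX
[7] P2: store L0 := 39 | P0:I, P1:I, P2:M(39) | bus: BusRdX,Flush
[8] P0: load  L0 | P0:S(39), P1:I, P2:S(39) | bus: BusRd,Flush
[9] P2: load  L5 | P0:S(47), P1:I, P2:S(47) | bus: BusRd,Flush
[10] P2: store L0 := 38 | P0:I, P1:I, P2:M(38) | bus: BusRdX
[11] P0: store L0 := 66 | P0:M(66), P1:I, P2:I | bus: BusRdX,Flush
[12] P1: load  L0 | P0:S(66), P1:S(66), P2:I | bus: BusRd,Flush
[13] P2: store L4 := 34 | P0:I, P1:I, P2:M(34) | bus: BusRdX,Flush
[14] P0: store L0 := 75 | P0:M(75), P1:I, P2:I | bus: BusRdX
[15] P1: load  L0 | P0:S(75), P1:S(75), P2:I | bus: BusRd,Flush
[16] P2: store L0 := 98 | P0:I, P1:I, P2:M(98) | bus: BusRdX
[17] P2: load  L2 | P0:I, P1:I, P2:S(10) | bus: BusRd
[18] P1: load  L3 | P0:I, P1:S(0), P2:I | bus: BusRd
[19] P1: store L2 := 50 | P0:I, P1:M(50), P2:I | bus: BusRdX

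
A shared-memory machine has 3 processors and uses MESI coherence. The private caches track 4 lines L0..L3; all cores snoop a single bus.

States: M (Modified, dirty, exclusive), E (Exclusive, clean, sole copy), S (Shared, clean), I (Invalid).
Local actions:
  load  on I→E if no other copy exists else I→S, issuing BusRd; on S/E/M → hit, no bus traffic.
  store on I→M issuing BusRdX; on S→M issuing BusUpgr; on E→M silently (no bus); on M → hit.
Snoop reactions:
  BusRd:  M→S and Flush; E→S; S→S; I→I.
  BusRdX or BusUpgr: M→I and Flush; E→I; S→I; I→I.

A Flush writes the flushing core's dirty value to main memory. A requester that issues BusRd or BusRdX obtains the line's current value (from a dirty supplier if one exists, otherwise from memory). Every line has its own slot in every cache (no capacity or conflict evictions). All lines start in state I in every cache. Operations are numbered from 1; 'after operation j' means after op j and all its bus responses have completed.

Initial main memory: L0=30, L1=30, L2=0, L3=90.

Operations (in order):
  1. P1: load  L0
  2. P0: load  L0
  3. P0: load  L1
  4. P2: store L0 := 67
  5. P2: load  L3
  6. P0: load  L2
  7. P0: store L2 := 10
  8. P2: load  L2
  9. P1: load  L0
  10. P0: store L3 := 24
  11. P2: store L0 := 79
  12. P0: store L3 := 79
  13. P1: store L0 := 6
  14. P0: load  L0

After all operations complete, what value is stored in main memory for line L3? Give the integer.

memory[L3] = 90

1. P1: load  L0  bus=[BusRd]  L0: P0=I P1=E P2=I  mem[L0]=30
2. P0: load  L0  bus=[BusRd]  L0: P0=S P1=S P2=I  mem[L0]=30
3. P0: load  L1  bus=[BusRd]  L1: P0=E P1=I P2=I  mem[L1]=30
4. P2: store L0 := 67  bus=[BusRdX]  L0: P0=I P1=I P2=M  mem[L0]=30
5. P2: load  L3  bus=[BusRd]  L3: P0=I P1=I P2=E  mem[L3]=90
6. P0: load  L2  bus=[BusRd]  L2: P0=E P1=I P2=I  mem[L2]=0
7. P0: store L2 := 10  bus=[-]  L2: P0=M P1=I P2=I  mem[L2]=0
8. P2: load  L2  bus=[BusRd,Flush]  L2: P0=S P1=I P2=S  mem[L2]=10
9. P1: load  L0  bus=[BusRd,Flush]  L0: P0=I P1=S P2=S  mem[L0]=67
10. P0: store L3 := 24  bus=[BusRdX]  L3: P0=M P1=I P2=I  mem[L3]=90
11. P2: store L0 := 79  bus=[BusUpgr]  L0: P0=I P1=I P2=M  mem[L0]=67
12. P0: store L3 := 79  bus=[-]  L3: P0=M P1=I P2=I  mem[L3]=90
13. P1: store L0 := 6  bus=[BusRdX,Flush]  L0: P0=I P1=M P2=I  mem[L0]=79
14. P0: load  L0  bus=[BusRd,Flush]  L0: P0=S P1=S P2=I  mem[L0]=6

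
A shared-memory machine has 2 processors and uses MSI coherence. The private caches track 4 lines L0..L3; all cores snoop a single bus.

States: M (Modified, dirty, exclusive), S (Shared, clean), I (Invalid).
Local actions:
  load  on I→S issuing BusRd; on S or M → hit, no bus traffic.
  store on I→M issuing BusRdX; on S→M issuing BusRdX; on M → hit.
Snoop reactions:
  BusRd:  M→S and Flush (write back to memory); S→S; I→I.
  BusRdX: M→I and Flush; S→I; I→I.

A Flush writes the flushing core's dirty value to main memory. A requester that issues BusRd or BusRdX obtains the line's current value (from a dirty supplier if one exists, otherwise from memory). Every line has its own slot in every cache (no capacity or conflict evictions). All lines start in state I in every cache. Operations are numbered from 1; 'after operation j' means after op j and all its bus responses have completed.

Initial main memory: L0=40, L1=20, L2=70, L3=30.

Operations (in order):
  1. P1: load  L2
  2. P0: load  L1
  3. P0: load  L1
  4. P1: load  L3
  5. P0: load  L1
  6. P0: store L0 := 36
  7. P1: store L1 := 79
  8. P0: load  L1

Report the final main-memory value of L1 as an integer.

memory[L1] = 79

1. P1: load  L2  bus=[BusRd]  L2: P0=I P1=S  mem[L2]=70
2. P0: load  L1  bus=[BusRd]  L1: P0=S P1=I  mem[L1]=20
3. P0: load  L1  bus=[-]  L1: P0=S P1=I  mem[L1]=20
4. P1: load  L3  bus=[BusRd]  L3: P0=I P1=S  mem[L3]=30
5. P0: load  L1  bus=[-]  L1: P0=S P1=I  mem[L1]=20
6. P0: store L0 := 36  bus=[BusRdX]  L0: P0=M P1=I  mem[L0]=40
7. P1: store L1 := 79  bus=[BusRdX]  L1: P0=I P1=M  mem[L1]=20
8. P0: load  L1  bus=[BusRd,Flush]  L1: P0=S P1=S  mem[L1]=79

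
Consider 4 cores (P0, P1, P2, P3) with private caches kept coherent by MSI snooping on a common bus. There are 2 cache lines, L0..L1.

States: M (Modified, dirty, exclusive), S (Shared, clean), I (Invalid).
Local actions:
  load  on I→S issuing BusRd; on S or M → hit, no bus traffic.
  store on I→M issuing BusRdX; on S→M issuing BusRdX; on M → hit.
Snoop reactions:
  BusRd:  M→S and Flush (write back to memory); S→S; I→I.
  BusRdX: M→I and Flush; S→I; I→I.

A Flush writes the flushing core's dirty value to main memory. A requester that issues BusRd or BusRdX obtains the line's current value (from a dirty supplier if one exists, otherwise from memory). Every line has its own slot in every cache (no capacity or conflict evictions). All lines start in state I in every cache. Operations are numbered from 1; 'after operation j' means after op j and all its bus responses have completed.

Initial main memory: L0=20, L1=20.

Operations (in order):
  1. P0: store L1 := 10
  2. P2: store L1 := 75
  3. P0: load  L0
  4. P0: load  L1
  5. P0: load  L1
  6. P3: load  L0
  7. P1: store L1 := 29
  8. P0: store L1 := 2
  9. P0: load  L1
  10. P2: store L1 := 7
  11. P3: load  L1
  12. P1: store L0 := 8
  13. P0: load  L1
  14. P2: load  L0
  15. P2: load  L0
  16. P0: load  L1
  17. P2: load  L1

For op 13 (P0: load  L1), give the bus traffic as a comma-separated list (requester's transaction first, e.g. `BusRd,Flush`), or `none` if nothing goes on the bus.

  op1 P0: store L1 := 10 → M/I/I/I on L1; bus BusRdX; mem=20
  op2 P2: store L1 := 75 → I/I/M/I on L1; bus BusRdX Flush; mem=10
  op3 P0: load  L0 → S/I/I/I on L0; bus BusRd; mem=20
  op4 P0: load  L1 → S/I/S/I on L1; bus BusRd Flush; mem=75
  op5 P0: load  L1 → S/I/S/I on L1; bus (none); mem=75
  op6 P3: load  L0 → S/I/I/S on L0; bus BusRd; mem=20
  op7 P1: store L1 := 29 → I/M/I/I on L1; bus BusRdX; mem=75
  op8 P0: store L1 := 2 → M/I/I/I on L1; bus BusRdX Flush; mem=29
  op9 P0: load  L1 → M/I/I/I on L1; bus (none); mem=29
  op10 P2: store L1 := 7 → I/I/M/I on L1; bus BusRdX Flush; mem=2
  op11 P3: load  L1 → I/I/S/S on L1; bus BusRd Flush; mem=7
  op12 P1: store L0 := 8 → I/M/I/I on L0; bus BusRdX; mem=20
  op13 P0: load  L1 → S/I/S/S on L1; bus BusRd; mem=7
  op14 P2: load  L0 → I/S/S/I on L0; bus BusRd Flush; mem=8
  op15 P2: load  L0 → I/S/S/I on L0; bus (none); mem=8
  op16 P0: load  L1 → S/I/S/S on L1; bus (none); mem=7
  op17 P2: load  L1 → S/I/S/S on L1; bus (none); mem=7

bus = BusRd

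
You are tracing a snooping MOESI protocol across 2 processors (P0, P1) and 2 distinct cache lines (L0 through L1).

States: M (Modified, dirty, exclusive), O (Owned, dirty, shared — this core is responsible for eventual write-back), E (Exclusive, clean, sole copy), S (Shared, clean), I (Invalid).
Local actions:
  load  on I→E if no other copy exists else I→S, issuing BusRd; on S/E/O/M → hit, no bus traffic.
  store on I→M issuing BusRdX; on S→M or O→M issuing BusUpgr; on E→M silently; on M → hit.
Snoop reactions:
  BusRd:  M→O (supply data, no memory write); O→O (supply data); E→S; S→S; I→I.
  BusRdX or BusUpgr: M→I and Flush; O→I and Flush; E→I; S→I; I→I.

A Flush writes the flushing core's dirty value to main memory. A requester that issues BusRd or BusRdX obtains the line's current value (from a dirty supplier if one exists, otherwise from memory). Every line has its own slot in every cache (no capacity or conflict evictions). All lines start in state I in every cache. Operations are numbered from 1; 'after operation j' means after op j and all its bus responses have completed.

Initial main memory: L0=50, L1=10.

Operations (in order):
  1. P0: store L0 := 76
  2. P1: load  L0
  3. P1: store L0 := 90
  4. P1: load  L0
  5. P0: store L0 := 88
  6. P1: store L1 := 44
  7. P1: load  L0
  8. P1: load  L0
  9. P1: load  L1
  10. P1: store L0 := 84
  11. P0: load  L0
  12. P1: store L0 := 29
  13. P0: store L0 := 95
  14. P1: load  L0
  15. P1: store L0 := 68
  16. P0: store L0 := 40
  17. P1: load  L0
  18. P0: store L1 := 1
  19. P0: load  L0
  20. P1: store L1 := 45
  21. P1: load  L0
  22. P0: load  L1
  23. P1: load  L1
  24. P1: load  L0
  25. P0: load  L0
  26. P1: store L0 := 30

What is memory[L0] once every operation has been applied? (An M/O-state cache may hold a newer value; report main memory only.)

[1] P0: store L0 := 76 | P0:M(76), P1:I | bus: BusRdX
[2] P1: load  L0 | P0:O(76), P1:S(76) | bus: BusRd
[3] P1: store L0 := 90 | P0:I, P1:M(90) | bus: BusUpgr,Flush
[4] P1: load  L0 | P0:I, P1:M(90) | bus: none
[5] P0: store L0 := 88 | P0:M(88), P1:I | bus: BusRdX,Flush
[6] P1: store L1 := 44 | P0:I, P1:M(44) | bus: BusRdX
[7] P1: load  L0 | P0:O(88), P1:S(88) | bus: BusRd
[8] P1: load  L0 | P0:O(88), P1:S(88) | bus: none
[9] P1: load  L1 | P0:I, P1:M(44) | bus: none
[10] P1: store L0 := 84 | P0:I, P1:M(84) | bus: BusUpgr,Flush
[11] P0: load  L0 | P0:S(84), P1:O(84) | bus: BusRd
[12] P1: store L0 := 29 | P0:I, P1:M(29) | bus: BusUpgr
[13] P0: store L0 := 95 | P0:M(95), P1:I | bus: BusRdX,Flush
[14] P1: load  L0 | P0:O(95), P1:S(95) | bus: BusRd
[15] P1: store L0 := 68 | P0:I, P1:M(68) | bus: BusUpgr,Flush
[16] P0: store L0 := 40 | P0:M(40), P1:I | bus: BusRdX,Flush
[17] P1: load  L0 | P0:O(40), P1:S(40) | bus: BusRd
[18] P0: store L1 := 1 | P0:M(1), P1:I | bus: BusRdX,Flush
[19] P0: load  L0 | P0:O(40), P1:S(40) | bus: none
[20] P1: store L1 := 45 | P0:I, P1:M(45) | bus: BusRdX,Flush
[21] P1: load  L0 | P0:O(40), P1:S(40) | bus: none
[22] P0: load  L1 | P0:S(45), P1:O(45) | bus: BusRd
[23] P1: load  L1 | P0:S(45), P1:O(45) | bus: none
[24] P1: load  L0 | P0:O(40), P1:S(40) | bus: none
[25] P0: load  L0 | P0:O(40), P1:S(40) | bus: none
[26] P1: store L0 := 30 | P0:I, P1:M(30) | bus: BusUpgr,Flush

memory[L0] = 40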